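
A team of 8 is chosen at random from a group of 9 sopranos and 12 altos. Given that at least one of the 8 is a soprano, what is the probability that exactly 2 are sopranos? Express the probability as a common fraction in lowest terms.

Work in counts. Selections with at least one soprano: C(21,8) − C(12,8) = 203490 − 495 = 202995.
Of those, selections where exactly 2 are sopranos: C(9,2)·C(12,6) = 36·924 = 33264.
Conditional probability = 33264/202995 = 3696/22555.

3696/22555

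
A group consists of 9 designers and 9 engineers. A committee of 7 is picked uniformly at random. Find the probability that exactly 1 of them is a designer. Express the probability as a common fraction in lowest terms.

The sample space is all 7-subsets of the 18: C(18,7) = 31824.
Selections with exactly 1 designer: choose 1 of the 9 designers and 6 of the 9 engineers, C(9,1)·C(9,6) = 9·84 = 756.
Probability = 756/31824 = 21/884.

21/884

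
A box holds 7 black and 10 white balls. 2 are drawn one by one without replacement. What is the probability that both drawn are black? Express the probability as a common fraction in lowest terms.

21/136

Multiply the conditional probabilities at each draw: 7/17 · 6/16 = 42/272 = 21/136.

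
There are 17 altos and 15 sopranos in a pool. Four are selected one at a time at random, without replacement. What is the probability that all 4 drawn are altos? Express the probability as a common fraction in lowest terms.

119/1798

Multiply the conditional probabilities at each draw: 17/32 · 16/31 · 15/30 · 14/29 = 57120/863040 = 119/1798.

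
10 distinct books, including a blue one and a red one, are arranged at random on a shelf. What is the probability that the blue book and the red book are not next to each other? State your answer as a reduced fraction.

There are 10! = 3628800 arrangements.
Arrangements with the blue book and the red book adjacent: 2·9! = 725760.
So not adjacent: 3628800 − 725760 = 2903040, probability 2903040/3628800 = 4/5.

4/5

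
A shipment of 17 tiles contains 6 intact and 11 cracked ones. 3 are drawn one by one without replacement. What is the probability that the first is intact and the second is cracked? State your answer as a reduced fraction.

33/136

Multiply the conditional probabilities at each draw: 6/17 · 11/16 = 66/272 = 33/136.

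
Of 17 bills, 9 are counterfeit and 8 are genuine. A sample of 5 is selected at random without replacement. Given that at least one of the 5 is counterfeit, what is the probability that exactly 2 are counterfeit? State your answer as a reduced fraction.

Work in counts. Selections with at least one counterfeit: C(17,5) − C(8,5) = 6188 − 56 = 6132.
Of those, selections where exactly 2 are counterfeit: C(9,2)·C(8,3) = 36·56 = 2016.
Conditional probability = 2016/6132 = 24/73.

24/73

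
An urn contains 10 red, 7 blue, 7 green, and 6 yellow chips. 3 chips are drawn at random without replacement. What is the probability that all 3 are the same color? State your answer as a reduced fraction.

There are C(30,3) = 4060 ways to draw 3 chips.
All same color: C(10,3) + C(7,3) + C(7,3) + C(6,3) = 120 + 35 + 35 + 20 = 210.
Probability = 210/4060 = 3/58.

3/58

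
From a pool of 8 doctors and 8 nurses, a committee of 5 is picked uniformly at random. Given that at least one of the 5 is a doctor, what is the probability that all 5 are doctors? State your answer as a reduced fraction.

Work in counts. Selections with at least one doctor: C(16,5) − C(8,5) = 4368 − 56 = 4312.
Of those, selections where all 5 are doctors: C(8,5) = 56.
Conditional probability = 56/4312 = 1/77.

1/77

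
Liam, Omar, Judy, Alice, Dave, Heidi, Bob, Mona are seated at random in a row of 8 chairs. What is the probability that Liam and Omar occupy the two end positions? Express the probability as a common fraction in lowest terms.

1/28

There are 8! = 40320 arrangements.
Place Liam and Omar at the ends in 2 ways, arrange the remaining 6 in 6! = 720 ways: 2·720 = 1440.
Probability = 1440/40320 = 1/28.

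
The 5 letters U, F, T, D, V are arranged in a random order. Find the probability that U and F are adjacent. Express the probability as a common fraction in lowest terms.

2/5

There are 5! = 120 arrangements.
Treat U and F as a block: 4! arrangements of the blocks × 2 orders within the block = 2·24 = 48.
Probability = 48/120 = 2/5.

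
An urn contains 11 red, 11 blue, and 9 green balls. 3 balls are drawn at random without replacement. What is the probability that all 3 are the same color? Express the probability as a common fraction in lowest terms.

414/4495

There are C(31,3) = 4495 ways to draw 3 balls.
All same color: C(11,3) + C(11,3) + C(9,3) = 165 + 165 + 84 = 414.
Probability = 414/4495.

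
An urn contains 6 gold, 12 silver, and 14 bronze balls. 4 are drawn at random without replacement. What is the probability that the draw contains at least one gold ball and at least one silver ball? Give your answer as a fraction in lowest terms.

There are C(32,4) = 35960 possible draws.
By inclusion-exclusion on the complements, draws missing all gold or all silver: C(26,4) + C(20,4) − C(14,4) = 14950 + 4845 − 1001 = 18794.
So draws with at least one of each: 35960 − 18794 = 17166, probability 17166/35960 = 8583/17980.

8583/17980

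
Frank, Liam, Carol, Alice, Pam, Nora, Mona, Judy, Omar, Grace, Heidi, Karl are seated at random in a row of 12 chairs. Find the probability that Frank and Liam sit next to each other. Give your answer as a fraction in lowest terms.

There are 12! = 479001600 arrangements.
Treat Frank and Liam as a block: 11! arrangements of the blocks × 2 orders within the block = 2·39916800 = 79833600.
Probability = 79833600/479001600 = 1/6.

1/6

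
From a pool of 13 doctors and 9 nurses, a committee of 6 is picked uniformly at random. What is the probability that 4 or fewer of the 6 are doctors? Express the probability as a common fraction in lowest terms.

There are C(22,6) = 74613 ways to choose the 6.
Count the complement (more than 4 doctors): C(13,5)·C(9,1) + C(13,6)·C(9,0) = 11583 + 1716 = 13299.
Probability = 1 − 13299/74613 = 61314/74613 = 1858/2261.

1858/2261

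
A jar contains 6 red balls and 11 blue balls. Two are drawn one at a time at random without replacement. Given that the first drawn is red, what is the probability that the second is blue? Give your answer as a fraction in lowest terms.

11/16

After removing one red, 16 remain: 5 red and 11 blue.
So the probability the next is blue is 11/16.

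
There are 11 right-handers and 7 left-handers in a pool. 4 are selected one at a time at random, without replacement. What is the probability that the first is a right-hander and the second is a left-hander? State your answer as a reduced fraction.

77/306

Multiply the conditional probabilities at each draw: 11/18 · 7/17 = 77/306.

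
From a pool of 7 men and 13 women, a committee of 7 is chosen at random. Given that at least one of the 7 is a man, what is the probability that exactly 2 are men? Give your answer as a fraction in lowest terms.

Work in counts. Selections with at least one man: C(20,7) − C(13,7) = 77520 − 1716 = 75804.
Of those, selections where exactly 2 are men: C(7,2)·C(13,5) = 21·1287 = 27027.
Conditional probability = 27027/75804 = 9009/25268.

9009/25268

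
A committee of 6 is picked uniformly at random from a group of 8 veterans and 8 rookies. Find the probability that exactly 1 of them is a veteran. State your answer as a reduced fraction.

8/143

There are C(16,6) = 8008 ways to choose 6 from 16.
Selections with exactly 1 veteran: choose 1 of the 8 veterans and 5 of the 8 rookies, C(8,1)·C(8,5) = 8·56 = 448.
Probability = 448/8008 = 8/143.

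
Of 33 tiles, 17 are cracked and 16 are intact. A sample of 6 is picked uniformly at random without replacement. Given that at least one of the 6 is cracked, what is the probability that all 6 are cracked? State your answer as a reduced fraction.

13/1155

Work in counts. Selections with at least one cracked: C(33,6) − C(16,6) = 1107568 − 8008 = 1099560.
Of those, selections where all 6 are cracked: C(17,6) = 12376.
Conditional probability = 12376/1099560 = 13/1155.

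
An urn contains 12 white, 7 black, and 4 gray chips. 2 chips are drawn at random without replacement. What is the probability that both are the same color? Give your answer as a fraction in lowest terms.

There are C(23,2) = 253 ways to draw 2 chips.
All same color: C(12,2) + C(7,2) + C(4,2) = 66 + 21 + 6 = 93.
Probability = 93/253.

93/253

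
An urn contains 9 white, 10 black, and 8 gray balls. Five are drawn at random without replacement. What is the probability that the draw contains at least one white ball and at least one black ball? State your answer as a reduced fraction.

There are C(27,5) = 80730 possible draws.
By inclusion-exclusion on the complements, draws missing all white or all black: C(18,5) + C(17,5) − C(8,5) = 8568 + 6188 − 56 = 14700.
So draws with at least one of each: 80730 − 14700 = 66030, probability 66030/80730 = 2201/2691.

2201/2691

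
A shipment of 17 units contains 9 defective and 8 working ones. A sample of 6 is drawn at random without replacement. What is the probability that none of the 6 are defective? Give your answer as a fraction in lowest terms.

There are C(17,6) = 12376 possible selections.
Selections with no defective (all working): C(8,6) = 28.
Probability = 28/12376 = 1/442.

1/442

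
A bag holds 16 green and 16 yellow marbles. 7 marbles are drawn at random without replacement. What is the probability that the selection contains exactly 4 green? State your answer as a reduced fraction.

2450/8091

There are C(32,7) = 3365856 ways to choose 7 from 32.
Selections with exactly 4 green: choose 4 of the 16 green and 3 of the 16 yellow, C(16,4)·C(16,3) = 1820·560 = 1019200.
Probability = 1019200/3365856 = 2450/8091.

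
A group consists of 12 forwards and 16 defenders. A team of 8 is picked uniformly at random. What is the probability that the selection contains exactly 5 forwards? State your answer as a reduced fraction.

128/897

Total number of selections: C(28,8) = 3108105.
Selections with exactly 5 forwards: choose 5 of the 12 forwards and 3 of the 16 defenders, C(12,5)·C(16,3) = 792·560 = 443520.
Probability = 443520/3108105 = 128/897.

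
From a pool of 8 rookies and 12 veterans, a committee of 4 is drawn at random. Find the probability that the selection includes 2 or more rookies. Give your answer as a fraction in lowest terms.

There are C(20,4) = 4845 ways to choose the 4.
Count the complement (fewer than 2 rookies): C(8,0)·C(12,4) + C(8,1)·C(12,3) = 495 + 1760 = 2255.
Probability = 1 − 2255/4845 = 2590/4845 = 518/969.

518/969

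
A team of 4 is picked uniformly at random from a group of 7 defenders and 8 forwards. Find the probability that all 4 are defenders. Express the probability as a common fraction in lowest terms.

There are C(15,4) = 1365 possible selections.
Selections with all defenders: C(7,4) = 35.
Probability = 35/1365 = 1/39.

1/39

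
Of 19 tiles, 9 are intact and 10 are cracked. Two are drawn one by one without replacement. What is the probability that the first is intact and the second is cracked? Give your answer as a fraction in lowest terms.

5/19

Multiply the conditional probabilities at each draw: 9/19 · 10/18 = 90/342 = 5/19.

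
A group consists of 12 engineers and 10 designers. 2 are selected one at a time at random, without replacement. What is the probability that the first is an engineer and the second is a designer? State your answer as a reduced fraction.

Multiply the conditional probabilities at each draw: 12/22 · 10/21 = 120/462 = 20/77.

20/77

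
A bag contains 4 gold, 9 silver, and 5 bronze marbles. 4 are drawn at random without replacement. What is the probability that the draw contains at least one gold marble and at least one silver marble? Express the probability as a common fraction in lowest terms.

19/30

There are C(18,4) = 3060 possible draws.
By inclusion-exclusion on the complements, draws missing all gold or all silver: C(14,4) + C(9,4) − C(5,4) = 1001 + 126 − 5 = 1122.
So draws with at least one of each: 3060 − 1122 = 1938, probability 1938/3060 = 19/30.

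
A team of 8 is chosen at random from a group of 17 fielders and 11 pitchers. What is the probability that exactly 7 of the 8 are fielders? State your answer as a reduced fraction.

1496/21735

Total number of selections: C(28,8) = 3108105.
Selections with exactly 7 fielders: choose 7 of the 17 fielders and 1 of the 11 pitchers, C(17,7)·C(11,1) = 19448·11 = 213928.
Probability = 213928/3108105 = 1496/21735.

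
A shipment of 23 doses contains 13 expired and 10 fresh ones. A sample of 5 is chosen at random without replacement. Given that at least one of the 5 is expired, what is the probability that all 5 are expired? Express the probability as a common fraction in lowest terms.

99/2569

Work in counts. Selections with at least one expired: C(23,5) − C(10,5) = 33649 − 252 = 33397.
Of those, selections where all 5 are expired: C(13,5) = 1287.
Conditional probability = 1287/33397 = 99/2569.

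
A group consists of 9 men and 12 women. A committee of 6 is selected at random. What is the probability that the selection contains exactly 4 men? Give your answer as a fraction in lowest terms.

99/646

There are C(21,6) = 54264 ways to choose 6 from 21.
Selections with exactly 4 men: choose 4 of the 9 men and 2 of the 12 women, C(9,4)·C(12,2) = 126·66 = 8316.
Probability = 8316/54264 = 99/646.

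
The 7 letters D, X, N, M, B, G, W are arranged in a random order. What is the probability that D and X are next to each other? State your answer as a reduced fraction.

There are 7! = 5040 arrangements.
Treat D and X as a block: 6! arrangements of the blocks × 2 orders within the block = 2·720 = 1440.
Probability = 1440/5040 = 2/7.

2/7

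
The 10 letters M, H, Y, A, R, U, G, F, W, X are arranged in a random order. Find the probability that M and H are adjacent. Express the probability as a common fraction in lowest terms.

There are 10! = 3628800 arrangements.
Treat M and H as a block: 9! arrangements of the blocks × 2 orders within the block = 2·362880 = 725760.
Probability = 725760/3628800 = 1/5.

1/5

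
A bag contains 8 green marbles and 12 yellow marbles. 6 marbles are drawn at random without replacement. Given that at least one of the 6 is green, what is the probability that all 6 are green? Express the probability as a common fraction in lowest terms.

Work in counts. Selections with at least one green: C(20,6) − C(12,6) = 38760 − 924 = 37836.
Of those, selections where all 6 are green: C(8,6) = 28.
Conditional probability = 28/37836 = 7/9459.

7/9459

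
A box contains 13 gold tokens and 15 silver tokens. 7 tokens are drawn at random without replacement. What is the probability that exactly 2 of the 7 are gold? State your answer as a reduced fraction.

91/460

There are C(28,7) = 1184040 ways to choose 7 from 28.
Selections with exactly 2 gold: choose 2 of the 13 gold and 5 of the 15 silver, C(13,2)·C(15,5) = 78·3003 = 234234.
Probability = 234234/1184040 = 91/460.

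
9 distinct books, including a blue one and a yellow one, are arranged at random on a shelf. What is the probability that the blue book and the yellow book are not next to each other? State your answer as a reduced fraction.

7/9

There are 9! = 362880 arrangements.
Arrangements with the blue book and the yellow book adjacent: 2·8! = 80640.
So not adjacent: 362880 − 80640 = 282240, probability 282240/362880 = 7/9.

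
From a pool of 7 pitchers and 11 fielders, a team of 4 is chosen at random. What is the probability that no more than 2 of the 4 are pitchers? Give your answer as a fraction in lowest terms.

44/51

There are C(18,4) = 3060 ways to choose the 4.
Favorable selections (no more than 2 pitchers): C(7,0)·C(11,4) + C(7,1)·C(11,3) + C(7,2)·C(11,2) = 330 + 1155 + 1155 = 2640.
Probability = 2640/3060 = 44/51.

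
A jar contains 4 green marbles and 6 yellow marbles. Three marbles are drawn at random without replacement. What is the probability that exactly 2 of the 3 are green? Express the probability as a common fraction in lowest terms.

There are C(10,3) = 120 ways to choose 3 from 10.
Selections with exactly 2 green: choose 2 of the 4 green and 1 of the 6 yellow, C(4,2)·C(6,1) = 6·6 = 36.
Probability = 36/120 = 3/10.

3/10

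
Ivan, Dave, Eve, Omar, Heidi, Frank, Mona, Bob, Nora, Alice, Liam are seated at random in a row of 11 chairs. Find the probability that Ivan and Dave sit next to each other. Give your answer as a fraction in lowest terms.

There are 11! = 39916800 arrangements.
Treat Ivan and Dave as a block: 10! arrangements of the blocks × 2 orders within the block = 2·3628800 = 7257600.
Probability = 7257600/39916800 = 2/11.

2/11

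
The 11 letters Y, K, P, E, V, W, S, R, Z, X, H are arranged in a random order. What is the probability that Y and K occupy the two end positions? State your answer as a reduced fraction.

There are 11! = 39916800 arrangements.
Place Y and K at the ends in 2 ways, arrange the remaining 9 in 9! = 362880 ways: 2·362880 = 725760.
Probability = 725760/39916800 = 1/55.

1/55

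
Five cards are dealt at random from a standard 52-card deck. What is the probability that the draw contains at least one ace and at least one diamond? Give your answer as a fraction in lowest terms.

There are C(52,5) = 2598960 possible draws.
By inclusion-exclusion on the complements, draws missing all aces or all diamonds: C(48,5) + C(39,5) − C(36,5) = 1712304 + 575757 − 376992 = 1911069.
So draws with at least one of each: 2598960 − 1911069 = 687891, probability 687891/2598960 = 229297/866320.

229297/866320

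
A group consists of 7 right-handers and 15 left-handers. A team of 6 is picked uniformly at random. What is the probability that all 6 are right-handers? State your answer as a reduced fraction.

1/10659

There are C(22,6) = 74613 possible selections.
Selections with all right-handers: C(7,6) = 7.
Probability = 7/74613 = 1/10659.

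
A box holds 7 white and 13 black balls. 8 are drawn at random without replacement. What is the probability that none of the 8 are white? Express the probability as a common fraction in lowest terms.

33/3230

There are C(20,8) = 125970 possible selections.
Selections with no white (all black): C(13,8) = 1287.
Probability = 1287/125970 = 33/3230.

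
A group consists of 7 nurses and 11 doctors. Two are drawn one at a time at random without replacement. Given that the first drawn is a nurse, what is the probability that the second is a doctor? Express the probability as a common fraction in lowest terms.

After removing one nurse, 17 remain: 6 nurses and 11 doctors.
So the probability the next is a doctor is 11/17.

11/17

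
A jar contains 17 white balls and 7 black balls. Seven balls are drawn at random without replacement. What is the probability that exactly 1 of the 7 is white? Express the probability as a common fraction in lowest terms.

119/346104

Total number of selections: C(24,7) = 346104.
Selections with exactly 1 white: choose 1 of the 17 white and 6 of the 7 black, C(17,1)·C(7,6) = 17·7 = 119.
Probability = 119/346104.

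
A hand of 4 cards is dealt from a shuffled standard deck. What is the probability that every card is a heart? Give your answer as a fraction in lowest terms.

11/4165

There are C(52,4) = 270725 possible 4-card hands.
Hands that are all hearts: C(13,4) = 715.
Probability = 715/270725 = 11/4165.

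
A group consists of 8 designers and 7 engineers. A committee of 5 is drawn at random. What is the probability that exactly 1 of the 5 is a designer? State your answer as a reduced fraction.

There are C(15,5) = 3003 ways to choose 5 from 15.
Selections with exactly 1 designer: choose 1 of the 8 designers and 4 of the 7 engineers, C(8,1)·C(7,4) = 8·35 = 280.
Probability = 280/3003 = 40/429.

40/429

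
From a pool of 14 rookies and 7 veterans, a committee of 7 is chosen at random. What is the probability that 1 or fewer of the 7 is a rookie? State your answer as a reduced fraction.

There are C(21,7) = 116280 ways to choose the 7.
Favorable selections (1 or fewer rookie): C(14,0)·C(7,7) + C(14,1)·C(7,6) = 1 + 98 = 99.
Probability = 99/116280 = 11/12920.

11/12920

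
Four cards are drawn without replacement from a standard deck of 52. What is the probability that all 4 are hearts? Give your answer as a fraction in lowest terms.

There are C(52,4) = 270725 possible 4-card hands.
Hands that are all hearts: C(13,4) = 715.
Probability = 715/270725 = 11/4165.

11/4165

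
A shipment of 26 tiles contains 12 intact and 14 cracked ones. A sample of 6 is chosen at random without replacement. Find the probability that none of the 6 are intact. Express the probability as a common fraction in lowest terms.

3/230

There are C(26,6) = 230230 possible selections.
Selections with no intact (all cracked): C(14,6) = 3003.
Probability = 3003/230230 = 3/230.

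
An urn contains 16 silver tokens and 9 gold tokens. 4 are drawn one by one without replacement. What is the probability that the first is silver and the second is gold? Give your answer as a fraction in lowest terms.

6/25

Multiply the conditional probabilities at each draw: 16/25 · 9/24 = 144/600 = 6/25.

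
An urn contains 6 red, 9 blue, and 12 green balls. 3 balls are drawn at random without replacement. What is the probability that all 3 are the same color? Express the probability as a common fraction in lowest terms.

There are C(27,3) = 2925 ways to draw 3 balls.
All same color: C(6,3) + C(9,3) + C(12,3) = 20 + 84 + 220 = 324.
Probability = 324/2925 = 36/325.

36/325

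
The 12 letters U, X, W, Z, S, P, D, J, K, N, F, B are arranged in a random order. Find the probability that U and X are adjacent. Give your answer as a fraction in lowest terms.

There are 12! = 479001600 arrangements.
Treat U and X as a block: 11! arrangements of the blocks × 2 orders within the block = 2·39916800 = 79833600.
Probability = 79833600/479001600 = 1/6.

1/6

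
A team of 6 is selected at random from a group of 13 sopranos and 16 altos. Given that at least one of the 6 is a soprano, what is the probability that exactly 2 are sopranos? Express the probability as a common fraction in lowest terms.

Work in counts. Selections with at least one soprano: C(29,6) − C(16,6) = 475020 − 8008 = 467012.
Of those, selections where exactly 2 are sopranos: C(13,2)·C(16,4) = 78·1820 = 141960.
Conditional probability = 141960/467012 = 390/1283.

390/1283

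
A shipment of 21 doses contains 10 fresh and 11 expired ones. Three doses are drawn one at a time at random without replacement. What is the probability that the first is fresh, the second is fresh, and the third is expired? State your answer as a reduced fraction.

Multiply the conditional probabilities at each draw: 10/21 · 9/20 · 11/19 = 990/7980 = 33/266.

33/266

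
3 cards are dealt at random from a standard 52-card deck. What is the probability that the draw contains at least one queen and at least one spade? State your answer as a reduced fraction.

33/260

There are C(52,3) = 22100 possible draws.
By inclusion-exclusion on the complements, draws missing all queens or all spades: C(48,3) + C(39,3) − C(36,3) = 17296 + 9139 − 7140 = 19295.
So draws with at least one of each: 22100 − 19295 = 2805, probability 2805/22100 = 33/260.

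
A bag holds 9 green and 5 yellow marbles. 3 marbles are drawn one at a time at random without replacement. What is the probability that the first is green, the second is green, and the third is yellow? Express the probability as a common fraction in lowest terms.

Multiply the conditional probabilities at each draw: 9/14 · 8/13 · 5/12 = 360/2184 = 15/91.

15/91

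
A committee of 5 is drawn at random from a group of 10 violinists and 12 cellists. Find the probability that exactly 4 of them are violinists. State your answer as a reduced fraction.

Total number of selections: C(22,5) = 26334.
Selections with exactly 4 violinists: choose 4 of the 10 violinists and 1 of the 12 cellists, C(10,4)·C(12,1) = 210·12 = 2520.
Probability = 2520/26334 = 20/209.

20/209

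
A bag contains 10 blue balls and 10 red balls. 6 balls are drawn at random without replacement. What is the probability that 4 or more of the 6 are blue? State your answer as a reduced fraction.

There are C(20,6) = 38760 ways to choose the 6.
Favorable selections (4 or more blue): C(10,4)·C(10,2) + C(10,5)·C(10,1) + C(10,6)·C(10,0) = 9450 + 2520 + 210 = 12180.
Probability = 12180/38760 = 203/646.

203/646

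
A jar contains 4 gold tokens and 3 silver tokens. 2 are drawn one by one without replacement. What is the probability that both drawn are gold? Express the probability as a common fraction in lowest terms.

2/7

Multiply the conditional probabilities at each draw: 4/7 · 3/6 = 12/42 = 2/7.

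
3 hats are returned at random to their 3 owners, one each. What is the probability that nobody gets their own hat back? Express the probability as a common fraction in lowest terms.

There are 3! = 6 assignments.
By inclusion-exclusion, assignments with no fixed points: C(3,0)·3! − C(3,1)·2! + C(3,2)·1! − C(3,3)·0! = 2.
Probability = 2/6 = 1/3.

1/3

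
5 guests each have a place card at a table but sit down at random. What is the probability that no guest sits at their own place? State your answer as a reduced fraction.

There are 5! = 120 seatings.
By inclusion-exclusion, seatings with no fixed points: C(5,0)·5! − C(5,1)·4! + C(5,2)·3! − C(5,3)·2! + C(5,4)·1! − C(5,5)·0! = 44.
Probability = 44/120 = 11/30.

11/30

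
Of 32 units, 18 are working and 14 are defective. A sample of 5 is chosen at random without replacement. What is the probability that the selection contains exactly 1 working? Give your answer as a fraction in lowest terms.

There are C(32,5) = 201376 ways to choose 5 from 32.
Selections with exactly 1 working: choose 1 of the 18 working and 4 of the 14 defective, C(18,1)·C(14,4) = 18·1001 = 18018.
Probability = 18018/201376 = 1287/14384.

1287/14384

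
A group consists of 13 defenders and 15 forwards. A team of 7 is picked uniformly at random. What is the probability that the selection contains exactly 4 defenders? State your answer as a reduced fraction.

455/1656

There are C(28,7) = 1184040 ways to choose 7 from 28.
Selections with exactly 4 defenders: choose 4 of the 13 defenders and 3 of the 15 forwards, C(13,4)·C(15,3) = 715·455 = 325325.
Probability = 325325/1184040 = 455/1656.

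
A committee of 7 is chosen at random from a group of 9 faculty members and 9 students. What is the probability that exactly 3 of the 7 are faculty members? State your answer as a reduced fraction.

The sample space is all 7-subsets of the 18: C(18,7) = 31824.
Selections with exactly 3 faculty members: choose 3 of the 9 faculty members and 4 of the 9 students, C(9,3)·C(9,4) = 84·126 = 10584.
Probability = 10584/31824 = 147/442.

147/442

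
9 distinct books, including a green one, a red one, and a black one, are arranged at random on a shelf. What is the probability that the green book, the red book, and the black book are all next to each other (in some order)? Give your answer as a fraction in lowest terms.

There are 9! = 362880 arrangements.
Treat the three as one block: 7! placements × 3! orders within the block = 5040·6 = 30240.
Probability = 30240/362880 = 1/12.

1/12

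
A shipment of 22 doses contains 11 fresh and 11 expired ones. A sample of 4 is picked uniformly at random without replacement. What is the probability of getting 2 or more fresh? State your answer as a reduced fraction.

94/133

Total selections: C(22,4) = 7315.
Count the complement (fewer than 2 fresh): C(11,0)·C(11,4) + C(11,1)·C(11,3) = 330 + 1815 = 2145.
Probability = 1 − 2145/7315 = 5170/7315 = 94/133.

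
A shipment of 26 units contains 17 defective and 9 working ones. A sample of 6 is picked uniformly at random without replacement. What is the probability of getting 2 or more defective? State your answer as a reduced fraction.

There are C(26,6) = 230230 ways to choose the 6.
Favorable selections (2 or more defective): C(17,2)·C(9,4) + C(17,3)·C(9,3) + C(17,4)·C(9,2) + C(17,5)·C(9,1) + C(17,6)·C(9,0) = 17136 + 57120 + 85680 + 55692 + 12376 = 228004.
Probability = 228004/230230 = 16286/16445.

16286/16445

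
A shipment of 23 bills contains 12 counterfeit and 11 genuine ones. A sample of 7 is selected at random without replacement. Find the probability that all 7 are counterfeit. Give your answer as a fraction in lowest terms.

24/7429

There are C(23,7) = 245157 possible selections.
Selections with all counterfeit: C(12,7) = 792.
Probability = 792/245157 = 24/7429.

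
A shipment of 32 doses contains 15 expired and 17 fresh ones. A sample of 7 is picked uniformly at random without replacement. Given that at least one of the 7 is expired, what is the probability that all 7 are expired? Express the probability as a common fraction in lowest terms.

495/257416

Work in counts. Selections with at least one expired: C(32,7) − C(17,7) = 3365856 − 19448 = 3346408.
Of those, selections where all 7 are expired: C(15,7) = 6435.
Conditional probability = 6435/3346408 = 495/257416.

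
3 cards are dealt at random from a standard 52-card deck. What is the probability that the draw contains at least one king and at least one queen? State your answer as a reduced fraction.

There are C(52,3) = 22100 possible draws.
By inclusion-exclusion on the complements, draws missing all kings or all queens: C(48,3) + C(48,3) − C(44,3) = 17296 + 17296 − 13244 = 21348.
So draws with at least one of each: 22100 − 21348 = 752, probability 752/22100 = 188/5525.

188/5525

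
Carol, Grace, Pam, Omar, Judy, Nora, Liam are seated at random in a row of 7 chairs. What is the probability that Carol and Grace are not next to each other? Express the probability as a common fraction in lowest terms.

5/7

There are 7! = 5040 arrangements.
Arrangements with Carol and Grace adjacent: 2·6! = 1440.
So not adjacent: 5040 − 1440 = 3600, probability 3600/5040 = 5/7.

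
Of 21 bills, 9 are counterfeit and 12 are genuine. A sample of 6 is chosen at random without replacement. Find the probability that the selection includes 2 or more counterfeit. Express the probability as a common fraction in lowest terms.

3851/4522

Total selections: C(21,6) = 54264.
Count the complement (fewer than 2 counterfeit): C(9,0)·C(12,6) + C(9,1)·C(12,5) = 924 + 7128 = 8052.
Probability = 1 − 8052/54264 = 46212/54264 = 3851/4522.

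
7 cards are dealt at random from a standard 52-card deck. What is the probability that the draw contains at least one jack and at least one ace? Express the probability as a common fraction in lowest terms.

3105873/16723070

There are C(52,7) = 133784560 possible draws.
By inclusion-exclusion on the complements, draws missing all jacks or all aces: C(48,7) + C(48,7) − C(44,7) = 73629072 + 73629072 − 38320568 = 108937576.
So draws with at least one of each: 133784560 − 108937576 = 24846984, probability 24846984/133784560 = 3105873/16723070.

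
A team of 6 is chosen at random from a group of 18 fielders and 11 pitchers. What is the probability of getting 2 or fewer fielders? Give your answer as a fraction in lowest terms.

4939/39585

Total selections: C(29,6) = 475020.
Favorable selections (2 or fewer fielders): C(18,0)·C(11,6) + C(18,1)·C(11,5) + C(18,2)·C(11,4) = 462 + 8316 + 50490 = 59268.
Probability = 59268/475020 = 4939/39585.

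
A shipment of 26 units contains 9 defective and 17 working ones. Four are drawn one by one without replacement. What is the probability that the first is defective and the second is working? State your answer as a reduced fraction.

Multiply the conditional probabilities at each draw: 9/26 · 17/25 = 153/650.

153/650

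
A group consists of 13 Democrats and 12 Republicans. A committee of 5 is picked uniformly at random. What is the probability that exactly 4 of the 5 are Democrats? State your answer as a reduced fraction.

The sample space is all 5-subsets of the 25: C(25,5) = 53130.
Selections with exactly 4 Democrats: choose 4 of the 13 Democrats and 1 of the 12 Republicans, C(13,4)·C(12,1) = 715·12 = 8580.
Probability = 8580/53130 = 26/161.

26/161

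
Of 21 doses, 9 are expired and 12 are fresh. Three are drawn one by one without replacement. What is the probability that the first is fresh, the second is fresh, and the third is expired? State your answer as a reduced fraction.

Multiply the conditional probabilities at each draw: 12/21 · 11/20 · 9/19 = 1188/7980 = 99/665.

99/665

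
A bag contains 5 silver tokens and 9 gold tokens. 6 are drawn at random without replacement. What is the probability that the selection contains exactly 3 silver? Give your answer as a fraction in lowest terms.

40/143

There are C(14,6) = 3003 ways to choose 6 from 14.
Selections with exactly 3 silver: choose 3 of the 5 silver and 3 of the 9 gold, C(5,3)·C(9,3) = 10·84 = 840.
Probability = 840/3003 = 40/143.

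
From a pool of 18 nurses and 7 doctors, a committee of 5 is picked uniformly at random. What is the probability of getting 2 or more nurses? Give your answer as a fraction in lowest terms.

There are C(25,5) = 53130 ways to choose the 5.
Count the complement (fewer than 2 nurses): C(18,0)·C(7,5) + C(18,1)·C(7,4) = 21 + 630 = 651.
Probability = 1 − 651/53130 = 52479/53130 = 2499/2530.

2499/2530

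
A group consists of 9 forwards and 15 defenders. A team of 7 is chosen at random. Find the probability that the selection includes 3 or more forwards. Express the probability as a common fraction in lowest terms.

471/874

Total selections: C(24,7) = 346104.
Count the complement (fewer than 3 forwards): C(9,0)·C(15,7) + C(9,1)·C(15,6) + C(9,2)·C(15,5) = 6435 + 45045 + 108108 = 159588.
Probability = 1 − 159588/346104 = 186516/346104 = 471/874.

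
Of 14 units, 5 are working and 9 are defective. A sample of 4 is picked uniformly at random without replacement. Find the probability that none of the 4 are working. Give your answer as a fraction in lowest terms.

18/143

There are C(14,4) = 1001 possible selections.
Selections with no working (all defective): C(9,4) = 126.
Probability = 126/1001 = 18/143.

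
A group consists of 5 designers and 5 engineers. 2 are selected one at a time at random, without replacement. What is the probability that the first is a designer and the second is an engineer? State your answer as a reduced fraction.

Multiply the conditional probabilities at each draw: 5/10 · 5/9 = 25/90 = 5/18.

5/18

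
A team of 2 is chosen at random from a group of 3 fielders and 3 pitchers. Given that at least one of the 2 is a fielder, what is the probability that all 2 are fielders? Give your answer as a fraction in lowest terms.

1/4

Work in counts. Selections with at least one fielder: C(6,2) − C(3,2) = 15 − 3 = 12.
Of those, selections where all 2 are fielders: C(3,2) = 3.
Conditional probability = 3/12 = 1/4.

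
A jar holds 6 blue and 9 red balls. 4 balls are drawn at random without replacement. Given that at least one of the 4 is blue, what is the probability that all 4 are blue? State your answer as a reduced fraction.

Work in counts. Selections with at least one blue: C(15,4) − C(9,4) = 1365 − 126 = 1239.
Of those, selections where all 4 are blue: C(6,4) = 15.
Conditional probability = 15/1239 = 5/413.

5/413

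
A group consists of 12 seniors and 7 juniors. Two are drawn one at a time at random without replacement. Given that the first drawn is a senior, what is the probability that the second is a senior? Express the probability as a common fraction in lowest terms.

11/18

After removing one senior, 18 remain: 11 seniors and 7 juniors.
So the probability the next is a senior is 11/18.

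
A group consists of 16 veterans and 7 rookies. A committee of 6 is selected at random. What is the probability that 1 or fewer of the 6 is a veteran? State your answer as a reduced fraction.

49/14421

Total selections: C(23,6) = 100947.
Favorable selections (1 or fewer veteran): C(16,0)·C(7,6) + C(16,1)·C(7,5) = 7 + 336 = 343.
Probability = 343/100947 = 49/14421.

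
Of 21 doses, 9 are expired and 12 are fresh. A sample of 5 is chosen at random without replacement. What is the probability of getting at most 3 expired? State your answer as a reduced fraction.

297/323

Total selections: C(21,5) = 20349.
Favorable selections (at most 3 expired): C(9,0)·C(12,5) + C(9,1)·C(12,4) + C(9,2)·C(12,3) + C(9,3)·C(12,2) = 792 + 4455 + 7920 + 5544 = 18711.
Probability = 18711/20349 = 297/323.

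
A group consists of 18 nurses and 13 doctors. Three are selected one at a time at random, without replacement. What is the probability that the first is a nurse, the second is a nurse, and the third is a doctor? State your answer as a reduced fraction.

663/4495

Multiply the conditional probabilities at each draw: 18/31 · 17/30 · 13/29 = 3978/26970 = 663/4495.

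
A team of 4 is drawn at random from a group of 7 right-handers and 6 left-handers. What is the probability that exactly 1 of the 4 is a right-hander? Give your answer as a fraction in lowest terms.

Total number of selections: C(13,4) = 715.
Selections with exactly 1 right-hander: choose 1 of the 7 right-handers and 3 of the 6 left-handers, C(7,1)·C(6,3) = 7·20 = 140.
Probability = 140/715 = 28/143.

28/143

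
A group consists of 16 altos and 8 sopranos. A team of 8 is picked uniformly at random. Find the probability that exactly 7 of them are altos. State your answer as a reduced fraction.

The sample space is all 8-subsets of the 24: C(24,8) = 735471.
Selections with exactly 7 altos: choose 7 of the 16 altos and 1 of the 8 sopranos, C(16,7)·C(8,1) = 11440·8 = 91520.
Probability = 91520/735471 = 8320/66861.

8320/66861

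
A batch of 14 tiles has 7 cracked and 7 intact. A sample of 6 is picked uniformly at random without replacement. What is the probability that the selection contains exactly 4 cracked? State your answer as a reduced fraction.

35/143

Total number of selections: C(14,6) = 3003.
Selections with exactly 4 cracked: choose 4 of the 7 cracked and 2 of the 7 intact, C(7,4)·C(7,2) = 35·21 = 735.
Probability = 735/3003 = 35/143.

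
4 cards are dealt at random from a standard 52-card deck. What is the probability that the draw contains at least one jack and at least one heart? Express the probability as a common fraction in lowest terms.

There are C(52,4) = 270725 possible draws.
By inclusion-exclusion on the complements, draws missing all jacks or all hearts: C(48,4) + C(39,4) − C(36,4) = 194580 + 82251 − 58905 = 217926.
So draws with at least one of each: 270725 − 217926 = 52799, probability 52799/270725.

52799/270725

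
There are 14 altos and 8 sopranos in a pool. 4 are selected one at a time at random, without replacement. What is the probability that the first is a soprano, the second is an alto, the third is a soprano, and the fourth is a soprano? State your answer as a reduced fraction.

28/1045

Multiply the conditional probabilities at each draw: 8/22 · 14/21 · 7/20 · 6/19 = 4704/175560 = 28/1045.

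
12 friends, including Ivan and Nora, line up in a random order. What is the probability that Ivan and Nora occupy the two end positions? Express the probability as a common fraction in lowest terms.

1/66

There are 12! = 479001600 arrangements.
Place Ivan and Nora at the ends in 2 ways, arrange the remaining 10 in 10! = 3628800 ways: 2·3628800 = 7257600.
Probability = 7257600/479001600 = 1/66.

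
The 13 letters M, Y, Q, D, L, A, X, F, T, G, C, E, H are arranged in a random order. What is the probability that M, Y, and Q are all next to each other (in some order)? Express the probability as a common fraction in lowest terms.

1/26

There are 13! = 6227020800 arrangements.
Treat the three as one block: 11! placements × 3! orders within the block = 39916800·6 = 239500800.
Probability = 239500800/6227020800 = 1/26.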